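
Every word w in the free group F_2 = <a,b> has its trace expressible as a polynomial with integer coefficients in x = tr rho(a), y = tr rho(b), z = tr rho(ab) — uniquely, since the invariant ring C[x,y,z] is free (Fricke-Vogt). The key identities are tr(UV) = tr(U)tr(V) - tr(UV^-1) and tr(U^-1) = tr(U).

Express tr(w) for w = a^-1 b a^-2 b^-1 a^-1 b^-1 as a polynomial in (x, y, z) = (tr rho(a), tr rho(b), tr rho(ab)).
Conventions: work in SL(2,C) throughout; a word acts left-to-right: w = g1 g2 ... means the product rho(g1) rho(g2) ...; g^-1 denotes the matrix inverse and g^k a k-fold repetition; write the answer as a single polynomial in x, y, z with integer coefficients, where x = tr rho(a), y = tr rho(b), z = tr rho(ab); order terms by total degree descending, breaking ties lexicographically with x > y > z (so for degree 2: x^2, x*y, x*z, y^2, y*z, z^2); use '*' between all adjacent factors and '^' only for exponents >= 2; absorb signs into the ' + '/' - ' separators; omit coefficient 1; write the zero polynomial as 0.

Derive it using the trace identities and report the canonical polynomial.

x^2*y*z^2 - x*y^2*z - x*z^3 - x^2*y + 2*x*z + y

reduce: trace(a^-1) = trace(a) = x
trace(a^-2) = trace(a^-1)*trace(a) - trace(1)   [inverse elimination on a] = x^2 - 2
reduce: trace(b a^-1) = trace(b)*trace(a) - trace(b a)   [inverse elimination on a] = x*y - z
so trace(a^-2 b) = trace(b a^-1)*trace(a) - trace(b)   [inverse elimination on a] = x^2*y - x*z - y
trace(a^-2 b^-1) = trace(a^-2)*trace(b) - trace(a^-2 b)   [inverse elimination on b] = x*z - y
so trace(a^-2 b^-1 a^-1) = trace(a^-2 b^-1)*trace(a) - trace(a^-2 b^-1 a)   [inverse elimination on a] = x^2*z - x*y - z
trace(b a b) = trace(b)*trace(a b) - trace(a)   [square of b] = y*z - x
trace(a b a b) = trace(b a)*trace(b a) - trace(1)   [split at a repeated b] = z^2 - 2
reduce: trace(b a b a b) = trace(b)*trace(a b a b) - trace(a b a)   [square of b] = y*z^2 - x*z - y
reduce: trace(b a b a b a) = trace(b a)*trace(b a b a) - trace(b^-1 a^-1)   [split at a repeated b] = z^3 - 3*z
trace(a^-1 b a b a b) = trace(b a b a b)*trace(a) - trace(b a b a b a)   [inverse elimination on a] = x*y*z^2 - x^2*z - z^3 - x*y + 3*z
so trace(b^-1 a^-1 b a b a) = trace(a^-1 b a b a)*trace(b) - trace(a^-1 b a b a b)   [inverse elimination on b] = -x*y*z^2 + x^2*z + y^2*z + z^3 - 3*z
trace(a b a^-1 b^-1 a^-1 b) = trace(b^-1 a^-1 b a b)*trace(a) - trace(b^-1 a^-1 b a b a)   [inverse elimination on a] = x*y*z^2 - x^2*z - y^2*z - z^3 + x*y + 3*z
reduce: trace(b^-1 a^-1 b^-1 a b a^-1) = trace(a b a^-1 b^-1 a^-1)*trace(b) - trace(a b a^-1 b^-1 a^-1 b)   [inverse elimination on b] = -x*y*z^2 + x^2*z + y^2*z + z^3 - 3*z
so trace(b a^-2 b^-1 a^-1 b^-1 a) = trace(b^-1 a^-1 b^-1 a b a^-1)*trace(a) - trace(b^-1 a^-1 b^-1 a b)   [inverse elimination on a] = -x^2*y*z^2 + x^3*z + x*y^2*z + x*z^3 - 3*x*z - y
trace(a^-1 b a^-2 b^-1 a^-1 b^-1) = trace(b a^-2 b^-1 a^-1 b^-1)*trace(a) - trace(b a^-2 b^-1 a^-1 b^-1 a)   [inverse elimination on a] = x^2*y*z^2 - x*y^2*z - x*z^3 - x^2*y + 2*x*z + y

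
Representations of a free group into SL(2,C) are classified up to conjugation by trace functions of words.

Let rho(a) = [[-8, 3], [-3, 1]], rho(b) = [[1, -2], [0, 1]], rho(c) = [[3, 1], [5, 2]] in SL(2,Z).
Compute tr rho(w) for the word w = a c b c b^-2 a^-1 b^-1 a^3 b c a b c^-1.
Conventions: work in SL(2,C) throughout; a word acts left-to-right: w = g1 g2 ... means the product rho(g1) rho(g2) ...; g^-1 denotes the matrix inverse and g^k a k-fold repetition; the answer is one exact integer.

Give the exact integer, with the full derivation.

-179461961

rho(a) = [[-8, 3], [-3, 1]]
... * rho(c) = [[3, 1], [5, 2]]  ->  [[-9, -2], [-4, -1]]
... * rho(b) = [[1, -2], [0, 1]]  ->  [[-9, 16], [-4, 7]]
... * rho(c) = [[3, 1], [5, 2]]  ->  [[53, 23], [23, 10]]
... * rho(b^-1) = [[1, 2], [0, 1]]  ->  [[53, 129], [23, 56]]
... * rho(b^-1) = [[1, 2], [0, 1]]  ->  [[53, 235], [23, 102]]
... * rho(a^-1) = [[1, -3], [3, -8]]  ->  [[758, -2039], [329, -885]]
... * rho(b^-1) = [[1, 2], [0, 1]]  ->  [[758, -523], [329, -227]]
... * rho(a) = [[-8, 3], [-3, 1]]  ->  [[-4495, 1751], [-1951, 760]]
... * rho(a) = [[-8, 3], [-3, 1]]  ->  [[30707, -11734], [13328, -5093]]
... * rho(a) = [[-8, 3], [-3, 1]]  ->  [[-210454, 80387], [-91345, 34891]]
... * rho(b) = [[1, -2], [0, 1]]  ->  [[-210454, 501295], [-91345, 217581]]
... * rho(c) = [[3, 1], [5, 2]]  ->  [[1875113, 792136], [813870, 343817]]
... * rho(a) = [[-8, 3], [-3, 1]]  ->  [[-17377312, 6417475], [-7542411, 2785427]]
... * rho(b) = [[1, -2], [0, 1]]  ->  [[-17377312, 41172099], [-7542411, 17870249]]
... * rho(c^-1) = [[2, -1], [-5, 3]]  ->  [[-240615119, 140893609], [-104436067, 61153158]]
tr = -240615119 + 61153158 = -179461961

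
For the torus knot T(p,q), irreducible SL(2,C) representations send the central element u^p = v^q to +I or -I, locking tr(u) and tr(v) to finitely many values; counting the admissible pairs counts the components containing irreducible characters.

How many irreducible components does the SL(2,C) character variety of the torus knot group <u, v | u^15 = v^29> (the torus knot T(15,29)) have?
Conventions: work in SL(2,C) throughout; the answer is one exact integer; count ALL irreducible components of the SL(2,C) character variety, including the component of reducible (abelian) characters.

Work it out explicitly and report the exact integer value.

197

In the torus knot group T(15,29), u^15 = v^29 is central, so an irreducible representation sends it to +I or -I (Schur).
So on each irreducible component the traces are pinned: tr(u) = 2*cos(pi*alpha/15) with 1 <= alpha <= 14, tr(v) = 2*cos(pi*beta/29) with 1 <= beta <= 28.
Consistency of u^15 = (-1)^alpha I with v^29 = (-1)^beta I forces alpha = beta (mod 2).
Enumerate parity-matched pairs: 7*14 odd-odd plus 7*14 even-even gives 196.
Total: 196 irreducible-character components + 1 reducible (abelian) component = 197.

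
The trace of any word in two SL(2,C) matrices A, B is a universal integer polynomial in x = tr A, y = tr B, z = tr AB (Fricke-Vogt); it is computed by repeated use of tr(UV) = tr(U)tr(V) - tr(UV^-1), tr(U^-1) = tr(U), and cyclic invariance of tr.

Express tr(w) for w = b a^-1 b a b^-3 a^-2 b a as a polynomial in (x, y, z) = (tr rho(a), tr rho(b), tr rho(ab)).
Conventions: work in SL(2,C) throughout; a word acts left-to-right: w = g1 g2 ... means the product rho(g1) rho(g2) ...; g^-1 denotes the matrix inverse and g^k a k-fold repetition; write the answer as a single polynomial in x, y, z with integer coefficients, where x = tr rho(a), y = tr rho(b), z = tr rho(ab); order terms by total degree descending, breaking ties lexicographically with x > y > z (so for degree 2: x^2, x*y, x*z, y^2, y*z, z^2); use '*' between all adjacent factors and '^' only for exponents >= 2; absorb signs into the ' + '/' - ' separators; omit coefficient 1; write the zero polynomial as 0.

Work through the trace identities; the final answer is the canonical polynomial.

and trace(b^2 a) = trace(b) * trace(a b) - trace(a) = y*z - x
trace(b^2) = trace(b) * trace(b) - trace(1) = y^2 - 2
and trace(a b^2 a) = trace(a) * trace(b^2 a) - trace(b^2) = x*y*z - x^2 - y^2 + 2
next, trace(a b a b) = trace(b a) * trace(b a) - trace(1)   [split at repeated b] = z^2 - 2
next, trace(a b a) = trace(a) * trace(b a) - trace(b) = x*z - y
and trace(a b^2 a b) = trace(b) * trace(a b a b) - trace(a b a) = y*z^2 - x*z - y
trace(b a b^-1 a b) = trace(a b^2 a) * trace(b) - trace(a b^2 a b) = x*y^2*z - x^2*y - y^3 - y*z^2 + x*z + 3*y
next, trace(a b a b a) = trace(a) * trace(b a b a) - trace(b a b) = x*z^2 - y*z - x
trace(a b a b a b) = trace(b a) * trace(b a b a) - trace(b^-1 a^-1)   [split at repeated b] = z^3 - 3*z
trace(b a b^-1 a b a) = trace(a b a b a) * trace(b) - trace(a b a b a b) = x*y*z^2 - y^2*z - z^3 - x*y + 3*z
next, trace(a b a^-1 b a b^-1) = trace(b a b^-1 a b) * trace(a) - trace(b a b^-1 a b a) = x^2*y^2*z - x^3*y - x*y^3 - 2*x*y*z^2 + x^2*z + y^2*z + z^3 + 4*x*y - 3*z
and trace(a^2 b a) = trace(a) * trace(b a^2) - trace(b a) = x^2*z - x*y - z
next, trace(b a^2 b a b) = trace(b) * trace(a^2 b a b) - trace(a^2 b a) = x*y*z^2 - x^2*z - y^2*z + z
trace(b a^2 b a b a) = trace(a) * trace(b a b a b a) - trace(b a b a b) = x*z^3 - y*z^2 - 2*x*z + y
trace(a b a b a^-1 b a) = trace(b a^2 b a b) * trace(a) - trace(b a^2 b a b a) = x^2*y*z^2 - x^3*z - x*y^2*z - x*z^3 + y*z^2 + 3*x*z - y
and trace(b a b a b a b) = trace(b) * trace(a b a b a b) - trace(a b a b a) = y*z^3 - x*z^2 - 2*y*z + x
trace(b a b a b a b a) = trace(a b a b) * trace(a b a b) - trace(1)   [split at repeated a] = z^4 - 4*z^2 + 2
trace(a b a b a^-1 b a b) = trace(b a b a b a b) * trace(a) - trace(b a b a b a b a) = x*y*z^3 - x^2*z^2 - z^4 - 2*x*y*z + x^2 + 4*z^2 - 2
and trace(b^-1 a b a b a^-1 b a) = trace(a b a b a^-1 b a) * trace(b) - trace(a b a b a^-1 b a b) = x^2*y^2*z^2 - x^3*y*z - x*y^3*z - 2*x*y*z^3 + x^2*z^2 + y^2*z^2 + z^4 + 5*x*y*z - x^2 - y^2 - 4*z^2 + 2
and trace(b a b a^-1 b a b^-2 a) = trace(b^-1 a b a b a^-1 b a) * trace(b) - trace(b^-1 a b a b a^-1 b a b) = x^2*y^3*z^2 - x^3*y^2*z - x*y^4*z - 2*x*y^2*z^3 + y^3*z^2 + y*z^4 + x^3*z + 6*x*y^2*z + x*z^3 - x^2*y - y^3 - 5*y*z^2 - 3*x*z + 3*y
next, trace(b^-1 a^-1 b a b a^-1 b a b^-1) = trace(b a b a^-1 b a b^-2) * trace(a) - trace(b a b a^-1 b a b^-2 a) = -x^2*y^3*z^2 + 2*x^3*y^2*z + x*y^4*z + 2*x*y^2*z^3 - x^4*y - x^2*y^3 - 2*x^2*y*z^2 - y^3*z^2 - y*z^4 - 5*x*y^2*z + 5*x^2*y + y^3 + 5*y*z^2 - 3*y
next, trace(a b a^-1 b a) = trace(b a^2 b) * trace(a) - trace(b a^2 b a) = x^2*y*z - x^3 - x*y^2 - x*z^2 + y*z + 3*x
trace(b^-1 a^-1 b a b a^-1 b a) = trace(b a b a^-1 b a b^-1) * trace(a) - trace(b a b a^-1 b a b^-1 a) = -x^2*y^2*z^2 + 2*x^3*y*z + x*y^3*z + 2*x*y*z^3 - x^4 - x^2*y^2 - 2*x^2*z^2 - y^2*z^2 - z^4 - 4*x*y*z + 4*x^2 + y^2 + 4*z^2 - 2
trace(b a b a^-1 b a b^-3 a^-1) = trace(b^-1 a^-1 b a b a^-1 b a b^-1) * trace(b) - trace(b^-1 a^-1 b a b a^-1 b a) = -x^2*y^4*z^2 + 2*x^3*y^3*z + x*y^5*z + 2*x*y^3*z^3 - x^4*y^2 - x^2*y^4 - x^2*y^2*z^2 - y^4*z^2 - y^2*z^4 - 2*x^3*y*z - 6*x*y^3*z - 2*x*y*z^3 + x^4 + 6*x^2*y^2 + 2*x^2*z^2 + y^4 + 6*y^2*z^2 + z^4 + 4*x*y*z - 4*x^2 - 4*y^2 - 4*z^2 + 2
trace(a b a^-1 b a b^-2) = trace(a b a^-1 b a b^-1) * trace(b) - trace(a b a^-1 b a) = x^2*y^3*z - x^3*y^2 - x*y^4 - 2*x*y^2*z^2 + y^3*z + y*z^3 + x^3 + 5*x*y^2 + x*z^2 - 4*y*z - 3*x
trace(b a^-1 b a b^-3 a^-2 b a) = trace(b a b a^-1 b a b^-3 a^-1) * trace(a) - trace(b a b a^-1 b a b^-3) = -x^3*y^4*z^2 + 2*x^4*y^3*z + x^2*y^5*z + 2*x^2*y^3*z^3 - x^5*y^2 - x^3*y^4 - x^3*y^2*z^2 - x*y^4*z^2 - x*y^2*z^4 - 2*x^4*y*z - 7*x^2*y^3*z - 2*x^2*y*z^3 + x^5 + 7*x^3*y^2 + 2*x^3*z^2 + 2*x*y^4 + 8*x*y^2*z^2 + x*z^4 + 4*x^2*y*z - y^3*z - y*z^3 - 5*x^3 - 9*x*y^2 - 5*x*z^2 + 4*y*z + 5*x

-x^3*y^4*z^2 + 2*x^4*y^3*z + x^2*y^5*z + 2*x^2*y^3*z^3 - x^5*y^2 - x^3*y^4 - x^3*y^2*z^2 - x*y^4*z^2 - x*y^2*z^4 - 2*x^4*y*z - 7*x^2*y^3*z - 2*x^2*y*z^3 + x^5 + 7*x^3*y^2 + 2*x^3*z^2 + 2*x*y^4 + 8*x*y^2*z^2 + x*z^4 + 4*x^2*y*z - y^3*z - y*z^3 - 5*x^3 - 9*x*y^2 - 5*x*z^2 + 4*y*z + 5*x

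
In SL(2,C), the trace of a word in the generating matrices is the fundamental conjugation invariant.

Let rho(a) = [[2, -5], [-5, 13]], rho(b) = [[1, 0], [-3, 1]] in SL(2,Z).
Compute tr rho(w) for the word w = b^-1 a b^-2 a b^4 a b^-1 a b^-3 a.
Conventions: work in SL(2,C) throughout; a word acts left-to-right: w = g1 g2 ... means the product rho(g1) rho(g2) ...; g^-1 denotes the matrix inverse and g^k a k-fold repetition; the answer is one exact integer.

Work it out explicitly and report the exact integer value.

30

rho(b^-1) = [[1, 0], [3, 1]]
... * rho(a) = [[2, -5], [-5, 13]]  ->  [[2, -5], [1, -2]]
... * rho(b^-1) = [[1, 0], [3, 1]]  ->  [[-13, -5], [-5, -2]]
... * rho(b^-1) = [[1, 0], [3, 1]]  ->  [[-28, -5], [-11, -2]]
... * rho(a) = [[2, -5], [-5, 13]]  ->  [[-31, 75], [-12, 29]]
... * rho(b) = [[1, 0], [-3, 1]]  ->  [[-256, 75], [-99, 29]]
... * rho(b) = [[1, 0], [-3, 1]]  ->  [[-481, 75], [-186, 29]]
... * rho(b) = [[1, 0], [-3, 1]]  ->  [[-706, 75], [-273, 29]]
... * rho(b) = [[1, 0], [-3, 1]]  ->  [[-931, 75], [-360, 29]]
... * rho(a) = [[2, -5], [-5, 13]]  ->  [[-2237, 5630], [-865, 2177]]
... * rho(b^-1) = [[1, 0], [3, 1]]  ->  [[14653, 5630], [5666, 2177]]
... * rho(a) = [[2, -5], [-5, 13]]  ->  [[1156, -75], [447, -29]]
... * rho(b^-1) = [[1, 0], [3, 1]]  ->  [[931, -75], [360, -29]]
... * rho(b^-1) = [[1, 0], [3, 1]]  ->  [[706, -75], [273, -29]]
... * rho(b^-1) = [[1, 0], [3, 1]]  ->  [[481, -75], [186, -29]]
... * rho(a) = [[2, -5], [-5, 13]]  ->  [[1337, -3380], [517, -1307]]
tr = 1337 + -1307 = 30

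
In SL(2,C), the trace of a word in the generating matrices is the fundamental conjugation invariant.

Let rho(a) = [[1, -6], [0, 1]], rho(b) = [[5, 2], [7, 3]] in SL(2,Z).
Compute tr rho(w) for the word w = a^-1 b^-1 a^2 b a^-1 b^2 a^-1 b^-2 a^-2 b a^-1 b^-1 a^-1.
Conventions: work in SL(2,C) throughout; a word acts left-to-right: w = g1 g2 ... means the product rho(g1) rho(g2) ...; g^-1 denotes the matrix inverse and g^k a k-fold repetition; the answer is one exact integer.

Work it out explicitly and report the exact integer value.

rho(a^-1) = [[1, 6], [0, 1]]
... * rho(b^-1) = [[3, -2], [-7, 5]]  ->  [[-39, 28], [-7, 5]]
... * rho(a) = [[1, -6], [0, 1]]  ->  [[-39, 262], [-7, 47]]
... * rho(a) = [[1, -6], [0, 1]]  ->  [[-39, 496], [-7, 89]]
... * rho(b) = [[5, 2], [7, 3]]  ->  [[3277, 1410], [588, 253]]
... * rho(a^-1) = [[1, 6], [0, 1]]  ->  [[3277, 21072], [588, 3781]]
... * rho(b) = [[5, 2], [7, 3]]  ->  [[163889, 69770], [29407, 12519]]
... * rho(b) = [[5, 2], [7, 3]]  ->  [[1307835, 537088], [234668, 96371]]
... * rho(a^-1) = [[1, 6], [0, 1]]  ->  [[1307835, 8384098], [234668, 1504379]]
... * rho(b^-1) = [[3, -2], [-7, 5]]  ->  [[-54765181, 39304820], [-9826649, 7052559]]
... * rho(b^-1) = [[3, -2], [-7, 5]]  ->  [[-439429283, 306054462], [-78847860, 54916093]]
... * rho(a^-1) = [[1, 6], [0, 1]]  ->  [[-439429283, -2330521236], [-78847860, -418171067]]
... * rho(a^-1) = [[1, 6], [0, 1]]  ->  [[-439429283, -4967096934], [-78847860, -891258227]]
... * rho(b) = [[5, 2], [7, 3]]  ->  [[-36966824953, -15780149368], [-6633046889, -2831470401]]
... * rho(a^-1) = [[1, 6], [0, 1]]  ->  [[-36966824953, -237581099086], [-6633046889, -42629751735]]
... * rho(b^-1) = [[3, -2], [-7, 5]]  ->  [[1552167218743, -1113971845524], [278509121478, -199882664897]]
... * rho(a^-1) = [[1, 6], [0, 1]]  ->  [[1552167218743, 8199031466934], [278509121478, 1471172063971]]
tr = 1552167218743 + 1471172063971 = 3023339282714

3023339282714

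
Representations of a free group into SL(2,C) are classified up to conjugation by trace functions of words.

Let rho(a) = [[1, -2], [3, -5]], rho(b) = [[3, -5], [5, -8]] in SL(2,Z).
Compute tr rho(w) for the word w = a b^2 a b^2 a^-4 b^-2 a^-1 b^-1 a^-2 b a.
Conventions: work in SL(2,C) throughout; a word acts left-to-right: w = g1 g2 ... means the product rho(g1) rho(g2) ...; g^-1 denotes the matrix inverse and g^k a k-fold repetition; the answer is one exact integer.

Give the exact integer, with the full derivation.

rho(a) = [[1, -2], [3, -5]]
... * rho(b) = [[3, -5], [5, -8]]  ->  [[-7, 11], [-16, 25]]
... * rho(b) = [[3, -5], [5, -8]]  ->  [[34, -53], [77, -120]]
... * rho(a) = [[1, -2], [3, -5]]  ->  [[-125, 197], [-283, 446]]
... * rho(b) = [[3, -5], [5, -8]]  ->  [[610, -951], [1381, -2153]]
... * rho(b) = [[3, -5], [5, -8]]  ->  [[-2925, 4558], [-6622, 10319]]
... * rho(a^-1) = [[-5, 2], [-3, 1]]  ->  [[951, -1292], [2153, -2925]]
... * rho(a^-1) = [[-5, 2], [-3, 1]]  ->  [[-879, 610], [-1990, 1381]]
... * rho(a^-1) = [[-5, 2], [-3, 1]]  ->  [[2565, -1148], [5807, -2599]]
... * rho(a^-1) = [[-5, 2], [-3, 1]]  ->  [[-9381, 3982], [-21238, 9015]]
... * rho(b^-1) = [[-8, 5], [-5, 3]]  ->  [[55138, -34959], [124829, -79145]]
... * rho(b^-1) = [[-8, 5], [-5, 3]]  ->  [[-266309, 170813], [-602907, 386710]]
... * rho(a^-1) = [[-5, 2], [-3, 1]]  ->  [[819106, -361805], [1854405, -819104]]
... * rho(b^-1) = [[-8, 5], [-5, 3]]  ->  [[-4743823, 3010115], [-10739720, 6814713]]
... * rho(a^-1) = [[-5, 2], [-3, 1]]  ->  [[14688770, -6477531], [33254461, -14664727]]
... * rho(a^-1) = [[-5, 2], [-3, 1]]  ->  [[-54011257, 22900009], [-122278124, 51844195]]
... * rho(b) = [[3, -5], [5, -8]]  ->  [[-47533726, 86856213], [-107613397, 196637060]]
... * rho(a) = [[1, -2], [3, -5]]  ->  [[213034913, -339213613], [482297783, -767958506]]
tr = 213034913 + -767958506 = -554923593

-554923593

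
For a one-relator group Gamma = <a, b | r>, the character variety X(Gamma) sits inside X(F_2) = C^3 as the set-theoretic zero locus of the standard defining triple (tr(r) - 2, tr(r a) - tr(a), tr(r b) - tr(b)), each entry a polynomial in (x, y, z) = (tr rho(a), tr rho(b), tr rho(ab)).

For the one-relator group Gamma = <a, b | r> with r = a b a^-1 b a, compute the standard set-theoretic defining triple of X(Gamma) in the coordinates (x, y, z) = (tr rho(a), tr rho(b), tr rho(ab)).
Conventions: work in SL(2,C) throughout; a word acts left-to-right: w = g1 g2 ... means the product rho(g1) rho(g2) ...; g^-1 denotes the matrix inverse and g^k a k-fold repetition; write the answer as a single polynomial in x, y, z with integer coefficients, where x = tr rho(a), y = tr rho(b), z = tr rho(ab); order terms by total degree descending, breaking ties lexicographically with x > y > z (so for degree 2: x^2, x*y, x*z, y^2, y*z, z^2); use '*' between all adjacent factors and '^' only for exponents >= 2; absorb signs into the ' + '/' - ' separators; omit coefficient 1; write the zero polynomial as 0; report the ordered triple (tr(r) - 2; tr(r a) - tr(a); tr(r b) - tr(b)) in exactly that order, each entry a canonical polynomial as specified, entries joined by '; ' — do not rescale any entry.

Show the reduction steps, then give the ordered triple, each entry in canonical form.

x^2*y*z - x^3 - x*y^2 - x*z^2 + y*z + 3*x - 2; x^3*y*z - x^4 - x^2*y^2 - x^2*z^2 + 4*x^2 + z^2 - x - 2; x*y*z^2 - x^2*z - z^3 - x*y - y + 3*z

apply: tr(a^2 b) = tr(a) * tr(b a) - tr(b) = x*z - y
tr(a^2) = tr(a) * tr(a) - tr(1) = x^2 - 2
use: tr(b a^2 b) = tr(b) * tr(a^2 b) - tr(a^2) = x*y*z - x^2 - y^2 + 2
use: tr(b a b a) = tr(b a) * tr(b a) - tr(1)   [split at repeated b] = z^2 - 2
apply: tr(b a b) = tr(b) * tr(a b) - tr(a) = y*z - x
use: tr(b a^2 b a) = tr(a) * tr(b a b a) - tr(b a b) = x*z^2 - y*z - x
tr(a b a^-1 b a) = tr(b a^2 b) * tr(a) - tr(b a^2 b a) = x^2*y*z - x^3 - x*y^2 - x*z^2 + y*z + 3*x
use: tr(b a^3 b) = tr(a) * tr(b^2 a^2) - tr(b^2 a)  (reduce the a square) = x^2*y*z - x^3 - x*y^2 - y*z + 3*x
tr(b a^3 b a) = tr(a) * tr(b a b a^2) - tr(b a b a)  (reduce the a square) = x^2*z^2 - x*y*z - x^2 - z^2 + 2
use: tr(a b a^-1 b a^2) = tr(b a^3 b) * tr(a) - tr(b a^3 b a)  (eliminate a^-1) = x^3*y*z - x^4 - x^2*y^2 - x^2*z^2 + 4*x^2 + z^2 - 2
tr(b a b a b) = tr(b) * tr(a b a b) - tr(a b a) = y*z^2 - x*z - y
use: tr(b a b a b a) = tr(b a b a) * tr(b a) - tr(a b) = z^3 - 3*z
use: tr(a b a^-1 b a b) = tr(b a b a b) * tr(a) - tr(b a b a b a) = x*y*z^2 - x^2*z - z^3 - x*y + 3*z
assemble the triple (tr(r) - 2; tr(r a) - x; tr(r b) - y)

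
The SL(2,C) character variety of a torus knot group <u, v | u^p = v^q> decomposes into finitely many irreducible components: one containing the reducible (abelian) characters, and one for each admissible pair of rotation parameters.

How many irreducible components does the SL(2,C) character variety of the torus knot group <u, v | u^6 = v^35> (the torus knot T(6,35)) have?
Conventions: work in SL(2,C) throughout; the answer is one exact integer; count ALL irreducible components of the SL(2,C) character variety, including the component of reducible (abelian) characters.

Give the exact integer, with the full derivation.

86

For T(6,35): irreducibility forces the central element u^6 = v^35 to one of +I, -I.
On an irreducible component, tr(u) is locked at 2*cos(pi*alpha/6) for some alpha in 1..5, and tr(v) at 2*cos(pi*beta/35) for some beta in 1..34.
Consistency of u^6 = (-1)^alpha I with v^35 = (-1)^beta I forces alpha = beta (mod 2).
Counting: 3 odd alphas x 17 odd betas + 2 even alphas x 17 even betas = 51 + 34 = 85.
components with irreducible characters: 85; plus the single component of reducible (abelian) characters: total 86.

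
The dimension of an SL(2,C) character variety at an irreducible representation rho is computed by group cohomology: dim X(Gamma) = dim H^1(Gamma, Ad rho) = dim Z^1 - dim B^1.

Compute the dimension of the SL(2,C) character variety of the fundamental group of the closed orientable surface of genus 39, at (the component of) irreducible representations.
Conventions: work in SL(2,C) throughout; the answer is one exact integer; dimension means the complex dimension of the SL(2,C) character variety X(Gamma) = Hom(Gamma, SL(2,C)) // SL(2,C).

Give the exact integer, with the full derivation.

Gamma = pi_1(Sigma_39) = < a_1, b_1, ..., a_39, b_39 | prod [a_i, b_i] > has 2g = 78 generators and 1 relator.
A cocycle assigns one sl_2 vector per generator subject to the relator condition d_2(z) = 0: dim of the unconstrained space is 3*2g = 234.
H^2 = coker(d_2) is dual to H^0 = 0 at irreducible rho (Poincare duality), so d_2 is onto: dim Z^1 = 231.
As always at irreducible rho, dim B^1 = 3.
dim H^1 = 231 - 3 = 228 = dim X.

228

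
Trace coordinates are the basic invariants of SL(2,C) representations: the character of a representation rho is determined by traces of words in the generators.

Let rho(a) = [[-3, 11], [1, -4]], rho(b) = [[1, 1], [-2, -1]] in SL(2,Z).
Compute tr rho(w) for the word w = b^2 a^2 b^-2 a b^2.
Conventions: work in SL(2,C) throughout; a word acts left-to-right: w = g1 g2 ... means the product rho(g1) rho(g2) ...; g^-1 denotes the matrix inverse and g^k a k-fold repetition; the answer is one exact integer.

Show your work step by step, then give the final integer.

322

rho(b) = [[1, 1], [-2, -1]]
... * rho(b) = [[1, 1], [-2, -1]]  ->  [[-1, 0], [0, -1]]
... * rho(a) = [[-3, 11], [1, -4]]  ->  [[3, -11], [-1, 4]]
... * rho(a) = [[-3, 11], [1, -4]]  ->  [[-20, 77], [7, -27]]
... * rho(b^-1) = [[-1, -1], [2, 1]]  ->  [[174, 97], [-61, -34]]
... * rho(b^-1) = [[-1, -1], [2, 1]]  ->  [[20, -77], [-7, 27]]
... * rho(a) = [[-3, 11], [1, -4]]  ->  [[-137, 528], [48, -185]]
... * rho(b) = [[1, 1], [-2, -1]]  ->  [[-1193, -665], [418, 233]]
... * rho(b) = [[1, 1], [-2, -1]]  ->  [[137, -528], [-48, 185]]
tr = 137 + 185 = 322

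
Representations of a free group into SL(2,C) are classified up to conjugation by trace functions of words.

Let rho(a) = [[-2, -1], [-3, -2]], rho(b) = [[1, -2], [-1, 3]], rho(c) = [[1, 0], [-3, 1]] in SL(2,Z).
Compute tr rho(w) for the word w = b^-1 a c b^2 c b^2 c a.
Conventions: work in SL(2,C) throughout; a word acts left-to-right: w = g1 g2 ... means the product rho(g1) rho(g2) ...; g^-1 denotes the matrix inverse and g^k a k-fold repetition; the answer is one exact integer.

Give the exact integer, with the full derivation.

-24553

rho(b^-1) = [[3, 2], [1, 1]]
... * rho(a) = [[-2, -1], [-3, -2]]  ->  [[-12, -7], [-5, -3]]
... * rho(c) = [[1, 0], [-3, 1]]  ->  [[9, -7], [4, -3]]
... * rho(b) = [[1, -2], [-1, 3]]  ->  [[16, -39], [7, -17]]
... * rho(b) = [[1, -2], [-1, 3]]  ->  [[55, -149], [24, -65]]
... * rho(c) = [[1, 0], [-3, 1]]  ->  [[502, -149], [219, -65]]
... * rho(b) = [[1, -2], [-1, 3]]  ->  [[651, -1451], [284, -633]]
... * rho(b) = [[1, -2], [-1, 3]]  ->  [[2102, -5655], [917, -2467]]
... * rho(c) = [[1, 0], [-3, 1]]  ->  [[19067, -5655], [8318, -2467]]
... * rho(a) = [[-2, -1], [-3, -2]]  ->  [[-21169, -7757], [-9235, -3384]]
tr = -21169 + -3384 = -24553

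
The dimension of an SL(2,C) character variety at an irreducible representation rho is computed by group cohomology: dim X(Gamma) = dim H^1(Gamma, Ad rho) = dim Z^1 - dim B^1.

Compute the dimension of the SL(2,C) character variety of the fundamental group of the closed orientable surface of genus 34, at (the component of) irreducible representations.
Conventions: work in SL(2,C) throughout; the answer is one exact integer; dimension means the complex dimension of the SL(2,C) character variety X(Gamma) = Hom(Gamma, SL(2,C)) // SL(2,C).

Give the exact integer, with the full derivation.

The genus-34 surface group: 2g = 68 generators, one relator prod [a_i, b_i].
A cocycle assigns one sl_2 vector per generator subject to the relator condition d_2(z) = 0: dim of the unconstrained space is 3*2g = 204.
At an irreducible rho, H^2 = coker(d_2) vanishes (Poincare duality: H^2 is dual to H^0 = invariants = 0), so d_2 is surjective onto sl_2 and dim Z^1 = 204 - 3 = 201.
Coboundaries contribute dim B^1 = 3 (injective at irreducible rho).
dim X = dim H^1 = 201 - 3 = 198.

198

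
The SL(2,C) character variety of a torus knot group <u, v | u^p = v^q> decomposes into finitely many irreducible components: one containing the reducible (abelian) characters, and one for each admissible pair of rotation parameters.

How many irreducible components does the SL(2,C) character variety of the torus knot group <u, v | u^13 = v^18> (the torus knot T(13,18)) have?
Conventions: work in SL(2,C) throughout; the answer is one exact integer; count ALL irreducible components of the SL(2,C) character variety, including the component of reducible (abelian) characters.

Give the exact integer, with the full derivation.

103

In the torus knot group T(13,18), u^13 = v^18 is central, so an irreducible representation sends it to +I or -I (Schur).
This locks tr(u) to 2*cos(pi*alpha/13), alpha in 1..12, and tr(v) to 2*cos(pi*beta/18), beta in 1..17, on each component of irreducible characters.
u^13 = (-1)^alpha I and v^18 = (-1)^beta I must agree, so alpha and beta have equal parity.
Enumerate parity-matched pairs: 6*9 odd-odd plus 6*8 even-even gives 102.
components with irreducible characters: 102; plus the single component of reducible (abelian) characters: total 103.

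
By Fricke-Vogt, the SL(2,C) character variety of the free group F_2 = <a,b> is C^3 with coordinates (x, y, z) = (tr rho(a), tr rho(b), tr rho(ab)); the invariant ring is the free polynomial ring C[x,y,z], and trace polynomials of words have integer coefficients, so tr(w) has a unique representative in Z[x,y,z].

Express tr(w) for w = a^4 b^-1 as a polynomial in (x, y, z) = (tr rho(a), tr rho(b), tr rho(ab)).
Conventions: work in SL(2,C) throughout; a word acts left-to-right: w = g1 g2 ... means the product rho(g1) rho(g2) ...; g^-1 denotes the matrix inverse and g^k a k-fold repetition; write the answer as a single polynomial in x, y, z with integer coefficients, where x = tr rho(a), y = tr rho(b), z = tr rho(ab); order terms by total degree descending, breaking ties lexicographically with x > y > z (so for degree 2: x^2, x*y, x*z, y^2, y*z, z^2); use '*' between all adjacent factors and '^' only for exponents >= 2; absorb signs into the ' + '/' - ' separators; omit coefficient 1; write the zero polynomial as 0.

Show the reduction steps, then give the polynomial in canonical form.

x^4*y - x^3*z - 3*x^2*y + 2*x*z + y

tr(a^2) = tr(a) * tr(a) - tr(1) = x^2 - 2
tr(a^3) = tr(a) * tr(a^2) - tr(a) = x^3 - 3*x
tr(a^4) = tr(a) * tr(a^3) - tr(a^2) = x^4 - 4*x^2 + 2
apply: tr(a b a) = tr(a) * tr(b a) - tr(b) = x*z - y
use: tr(a^2 b a) = tr(a) * tr(a b a) - tr(a b) = x^2*z - x*y - z
use: tr(a^4 b) = tr(a) * tr(a^2 b a) - tr(a^2 b) = x^3*z - x^2*y - 2*x*z + y
apply: tr(a^4 b^-1) = tr(a^4) * tr(b) - tr(a^4 b) = x^4*y - x^3*z - 3*x^2*y + 2*x*z + y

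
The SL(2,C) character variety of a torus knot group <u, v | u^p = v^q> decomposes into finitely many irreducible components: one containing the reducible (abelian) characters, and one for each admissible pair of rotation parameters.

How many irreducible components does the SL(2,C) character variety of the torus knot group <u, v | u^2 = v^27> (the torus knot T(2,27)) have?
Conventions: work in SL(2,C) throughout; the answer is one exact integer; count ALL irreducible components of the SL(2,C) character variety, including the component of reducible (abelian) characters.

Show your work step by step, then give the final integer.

14

In the torus knot group T(2,27), u^2 = v^27 is central, so an irreducible representation sends it to +I or -I (Schur).
On an irreducible component, tr(u) is locked at 2*cos(pi*alpha/2) for some alpha in 1..1, and tr(v) at 2*cos(pi*beta/27) for some beta in 1..26.
Consistency of u^2 = (-1)^alpha I with v^27 = (-1)^beta I forces alpha = beta (mod 2).
Enumerate parity-matched pairs: 1*13 odd-odd plus 0*13 even-even gives 13.
That is 13 components of irreducible characters, and with the reducible (abelian) component the total is 14.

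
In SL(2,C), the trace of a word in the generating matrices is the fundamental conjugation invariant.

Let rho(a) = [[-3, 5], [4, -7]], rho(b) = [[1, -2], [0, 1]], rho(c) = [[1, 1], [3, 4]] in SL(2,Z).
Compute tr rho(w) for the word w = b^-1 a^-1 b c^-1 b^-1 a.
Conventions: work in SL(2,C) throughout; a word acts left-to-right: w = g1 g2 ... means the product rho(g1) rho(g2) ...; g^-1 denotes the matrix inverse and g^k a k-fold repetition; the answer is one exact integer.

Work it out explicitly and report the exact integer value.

-233

rho(b^-1) = [[1, 2], [0, 1]]
... * rho(a^-1) = [[-7, -5], [-4, -3]]  ->  [[-15, -11], [-4, -3]]
... * rho(b) = [[1, -2], [0, 1]]  ->  [[-15, 19], [-4, 5]]
... * rho(c^-1) = [[4, -1], [-3, 1]]  ->  [[-117, 34], [-31, 9]]
... * rho(b^-1) = [[1, 2], [0, 1]]  ->  [[-117, -200], [-31, -53]]
... * rho(a) = [[-3, 5], [4, -7]]  ->  [[-449, 815], [-119, 216]]
tr = -449 + 216 = -233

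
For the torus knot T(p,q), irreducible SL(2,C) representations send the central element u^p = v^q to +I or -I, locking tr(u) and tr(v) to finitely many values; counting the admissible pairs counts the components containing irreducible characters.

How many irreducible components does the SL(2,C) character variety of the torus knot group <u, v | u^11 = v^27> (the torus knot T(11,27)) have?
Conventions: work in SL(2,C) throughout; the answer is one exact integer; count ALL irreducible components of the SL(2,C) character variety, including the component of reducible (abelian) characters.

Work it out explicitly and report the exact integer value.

Gamma = < u, v | u^11 = v^27 > (torus knot T(11,27)); the central element u^11 = v^27 acts as +I or -I in any irreducible SL(2,C) representation.
On an irreducible component, tr(u) is locked at 2*cos(pi*alpha/11) for some alpha in 1..10, and tr(v) at 2*cos(pi*beta/27) for some beta in 1..26.
Consistency of u^11 = (-1)^alpha I with v^27 = (-1)^beta I forces alpha = beta (mod 2).
Counting: 5 odd alphas x 13 odd betas + 5 even alphas x 13 even betas = 65 + 65 = 130.
That is 130 components of irreducible characters, and with the reducible (abelian) component the total is 131.

131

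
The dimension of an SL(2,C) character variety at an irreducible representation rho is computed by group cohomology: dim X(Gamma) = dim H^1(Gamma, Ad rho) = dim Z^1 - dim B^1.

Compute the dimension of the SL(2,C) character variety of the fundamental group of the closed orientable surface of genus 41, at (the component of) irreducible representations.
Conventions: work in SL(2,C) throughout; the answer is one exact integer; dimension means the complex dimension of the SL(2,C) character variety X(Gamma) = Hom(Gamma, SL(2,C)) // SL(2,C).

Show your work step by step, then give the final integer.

The genus-41 surface group: 2g = 82 generators, one relator prod [a_i, b_i].
Unconstrained cocycle data is one sl_2 vector per generator (246 dimensions), cut by the relator condition d_2(z) = 0.
H^2 = coker(d_2) is dual to H^0 = 0 at irreducible rho (Poincare duality), so d_2 is onto: dim Z^1 = 243.
dim B^1 = 3 (coboundaries, injective at irreducible rho).
Hence dim X = 243 - 3 = 240.

240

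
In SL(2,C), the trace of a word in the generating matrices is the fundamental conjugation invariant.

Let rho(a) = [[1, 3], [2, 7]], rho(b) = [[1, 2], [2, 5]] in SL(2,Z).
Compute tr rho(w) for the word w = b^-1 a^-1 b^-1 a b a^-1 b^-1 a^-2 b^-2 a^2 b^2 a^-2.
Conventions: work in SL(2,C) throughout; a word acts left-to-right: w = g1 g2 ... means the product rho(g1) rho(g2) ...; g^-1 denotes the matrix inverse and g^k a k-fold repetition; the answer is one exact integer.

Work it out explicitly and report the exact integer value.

767340596

rho(b^-1) = [[5, -2], [-2, 1]]
... * rho(a^-1) = [[7, -3], [-2, 1]]  ->  [[39, -17], [-16, 7]]
... * rho(b^-1) = [[5, -2], [-2, 1]]  ->  [[229, -95], [-94, 39]]
... * rho(a) = [[1, 3], [2, 7]]  ->  [[39, 22], [-16, -9]]
... * rho(b) = [[1, 2], [2, 5]]  ->  [[83, 188], [-34, -77]]
... * rho(a^-1) = [[7, -3], [-2, 1]]  ->  [[205, -61], [-84, 25]]
... * rho(b^-1) = [[5, -2], [-2, 1]]  ->  [[1147, -471], [-470, 193]]
... * rho(a^-1) = [[7, -3], [-2, 1]]  ->  [[8971, -3912], [-3676, 1603]]
... * rho(a^-1) = [[7, -3], [-2, 1]]  ->  [[70621, -30825], [-28938, 12631]]
... * rho(b^-1) = [[5, -2], [-2, 1]]  ->  [[414755, -172067], [-169952, 70507]]
... * rho(b^-1) = [[5, -2], [-2, 1]]  ->  [[2417909, -1001577], [-990774, 410411]]
... * rho(a) = [[1, 3], [2, 7]]  ->  [[414755, 242688], [-169952, -99445]]
... * rho(a) = [[1, 3], [2, 7]]  ->  [[900131, 2943081], [-368842, -1205971]]
... * rho(b) = [[1, 2], [2, 5]]  ->  [[6786293, 16515667], [-2780784, -6767539]]
... * rho(b) = [[1, 2], [2, 5]]  ->  [[39817627, 96150921], [-16315862, -39399263]]
... * rho(a^-1) = [[7, -3], [-2, 1]]  ->  [[86421547, -23301960], [-35412508, 9548323]]
... * rho(a^-1) = [[7, -3], [-2, 1]]  ->  [[651554749, -282566601], [-266984202, 115785847]]
tr = 651554749 + 115785847 = 767340596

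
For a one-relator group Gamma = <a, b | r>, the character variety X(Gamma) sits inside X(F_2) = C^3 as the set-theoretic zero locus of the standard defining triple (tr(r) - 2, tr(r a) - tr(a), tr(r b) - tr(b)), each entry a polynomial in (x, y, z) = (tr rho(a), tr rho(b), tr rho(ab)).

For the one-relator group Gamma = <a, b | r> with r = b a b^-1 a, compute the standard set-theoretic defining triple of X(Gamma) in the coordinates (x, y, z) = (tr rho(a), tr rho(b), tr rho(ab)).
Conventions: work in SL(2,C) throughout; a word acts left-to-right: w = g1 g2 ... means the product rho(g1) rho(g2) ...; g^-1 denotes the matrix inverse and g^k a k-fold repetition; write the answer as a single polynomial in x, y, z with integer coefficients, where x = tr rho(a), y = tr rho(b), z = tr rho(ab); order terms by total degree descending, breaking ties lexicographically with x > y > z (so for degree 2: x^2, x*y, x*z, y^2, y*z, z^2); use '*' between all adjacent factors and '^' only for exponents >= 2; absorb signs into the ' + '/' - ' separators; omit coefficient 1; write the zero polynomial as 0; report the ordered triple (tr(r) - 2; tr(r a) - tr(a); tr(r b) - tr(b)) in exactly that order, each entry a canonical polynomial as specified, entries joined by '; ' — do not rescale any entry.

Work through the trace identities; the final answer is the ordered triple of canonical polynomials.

x*y*z - y^2 - z^2; x^2*y*z - x*y^2 - x*z^2; x*y^2*z - x^2*y - y^3 - y*z^2 + x*z + 2*y

so tr(a b a) = tr(a)*tr(b a) - tr(b) = x*z - y
so tr(a b a b) = tr(b a)*tr(b a) - tr(1)   [split at repeated b] = z^2 - 2
tr(b a b^-1 a) = tr(a b a)*tr(b) - tr(a b a b) = x*y*z - y^2 - z^2 + 2
tr(a^2 b a) = tr(a)*tr(a b a) - tr(a b) = x^2*z - x*y - z
so tr(b a b) = tr(b)*tr(a b) - tr(a) = y*z - x
tr(a^2 b a b) = tr(a)*tr(b a b a) - tr(b a b) = x*z^2 - y*z - x
tr(b a b^-1 a^2) = tr(a^2 b a)*tr(b) - tr(a^2 b a b) = x^2*y*z - x*y^2 - x*z^2 + x
tr(b^2) = tr(b)*tr(b) - tr(1) = y^2 - 2
tr(a b^2 a) = tr(a)*tr(b^2 a) - tr(b^2) = x*y*z - x^2 - y^2 + 2
reduce: tr(a b^2 a b) = tr(b)*tr(a b a b) - tr(a b a) = y*z^2 - x*z - y
so tr(b a b^-1 a b) = tr(a b^2 a)*tr(b) - tr(a b^2 a b) = x*y^2*z - x^2*y - y^3 - y*z^2 + x*z + 3*y
assemble the triple (tr(r) - 2; tr(r a) - x; tr(r b) - y)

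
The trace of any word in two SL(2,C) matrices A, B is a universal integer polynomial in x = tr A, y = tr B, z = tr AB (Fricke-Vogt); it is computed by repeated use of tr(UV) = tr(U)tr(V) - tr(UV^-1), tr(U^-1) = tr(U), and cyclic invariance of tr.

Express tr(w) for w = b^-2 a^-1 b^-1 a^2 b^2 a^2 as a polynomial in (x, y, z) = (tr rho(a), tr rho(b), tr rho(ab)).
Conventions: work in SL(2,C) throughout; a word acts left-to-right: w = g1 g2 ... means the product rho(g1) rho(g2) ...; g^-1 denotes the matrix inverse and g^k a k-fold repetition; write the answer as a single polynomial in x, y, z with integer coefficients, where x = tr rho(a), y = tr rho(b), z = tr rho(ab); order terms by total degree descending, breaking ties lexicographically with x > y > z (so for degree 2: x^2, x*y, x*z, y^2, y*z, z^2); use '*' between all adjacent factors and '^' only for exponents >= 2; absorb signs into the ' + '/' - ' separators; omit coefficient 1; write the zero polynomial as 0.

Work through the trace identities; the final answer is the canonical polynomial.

tr(a^2 b) = tr(a) * tr(b a) - tr(b) = x*z - y
tr(a^2) = tr(a) * tr(a) - tr(1) = x^2 - 2
tr(b^2 a^2) = tr(b) * tr(a^2 b) - tr(a^2) = x*y*z - x^2 - y^2 + 2
tr(b^2 a) = tr(b) * tr(a b) - tr(a) = y*z - x
tr(a b^2 a^2) = tr(a) * tr(b^2 a^2) - tr(b^2 a) = x^2*y*z - x^3 - x*y^2 - y*z + 3*x
reduce: tr(a b a b) = tr(b a) * tr(b a) - tr(1) = z^2 - 2
tr(b a b^2 a) = tr(b) * tr(a b a b) - tr(a b a) = y*z^2 - x*z - y
tr(b a b^2) = tr(b) * tr(a b^2) - tr(a b) = y^2*z - x*y - z
tr(a b^2 a^2 b) = tr(a) * tr(b a b^2 a) - tr(b a b^2) = x*y*z^2 - x^2*z - y^2*z + z
tr(a b^2 a^2 b^-1) = tr(a b^2 a^2) * tr(b) - tr(a b^2 a^2 b) = x^2*y^2*z - x^3*y - x*y^3 - x*y*z^2 + x^2*z + 3*x*y - z
so tr(b a^2 b^2 a) = tr(a) * tr(b^2 a b a) - tr(b^2 a b) = x*y*z^2 - x^2*z - y^2*z + z
tr(b a^2 b^2) = tr(b) * tr(a^2 b^2) - tr(a^2 b) = x*y^2*z - x^2*y - y^3 - x*z + 3*y
so tr(a^2 b^2 a^2 b) = tr(a) * tr(b a^2 b^2 a) - tr(b a^2 b^2) = x^2*y*z^2 - x^3*z - 2*x*y^2*z + x^2*y + y^3 + 2*x*z - 3*y
tr(b a^3) = tr(a) * tr(a b a) - tr(a b) = x^2*z - x*y - z
tr(a^4 b) = tr(a) * tr(b a^3) - tr(b a^2) = x^3*z - x^2*y - 2*x*z + y
tr(a^3) = tr(a) * tr(a^2) - tr(a) = x^3 - 3*x
so tr(a^4) = tr(a) * tr(a^3) - tr(a^2) = x^4 - 4*x^2 + 2
tr(a^2 b^2 a^2) = tr(b) * tr(a^4 b) - tr(a^4) = x^3*y*z - x^4 - x^2*y^2 - 2*x*y*z + 4*x^2 + y^2 - 2
so tr(b a^2 b^2 a^2 b) = tr(b) * tr(a^2 b^2 a^2 b) - tr(a^2 b^2 a^2) = x^2*y^2*z^2 - 2*x^3*y*z - 2*x*y^3*z + x^4 + 2*x^2*y^2 + y^4 + 4*x*y*z - 4*x^2 - 4*y^2 + 2
tr(a b a b a b) = tr(a b) * tr(a b a b) - tr(a^-1 b^-1) = z^3 - 3*z
so tr(a b a b a) = tr(a) * tr(b a b a) - tr(b a b) = x*z^2 - y*z - x
reduce: tr(b a b a b^2 a) = tr(b) * tr(a b a b a b) - tr(a b a b a) = y*z^3 - x*z^2 - 2*y*z + x
reduce: tr(b a b a b^2) = tr(b) * tr(b a b a b) - tr(b a b a) = y^2*z^2 - x*y*z - y^2 - z^2 + 2
so tr(b^2 a^2 b a b a) = tr(a) * tr(b a b a b^2 a) - tr(b a b a b^2) = x*y*z^3 - x^2*z^2 - y^2*z^2 - x*y*z + x^2 + y^2 + z^2 - 2
so tr(b^2 a^2 b a b) = tr(b) * tr(a^2 b a b^2) - tr(a^2 b a b) = x*y^2*z^2 - x^2*y*z - y^3*z - x*z^2 + 2*y*z + x
reduce: tr(b a^2 b^2 a^2 b a) = tr(a) * tr(b^2 a^2 b a b a) - tr(b^2 a^2 b a b) = x^2*y*z^3 - x^3*z^2 - 2*x*y^2*z^2 + y^3*z + x^3 + x*y^2 + 2*x*z^2 - 2*y*z - 3*x
reduce: tr(a^-1 b a^2 b^2 a^2 b) = tr(b a^2 b^2 a^2 b) * tr(a) - tr(b a^2 b^2 a^2 b a) = x^3*y^2*z^2 - 2*x^4*y*z - 2*x^2*y^3*z - x^2*y*z^3 + x^5 + 2*x^3*y^2 + x^3*z^2 + x*y^4 + 2*x*y^2*z^2 + 4*x^2*y*z - y^3*z - 5*x^3 - 5*x*y^2 - 2*x*z^2 + 2*y*z + 5*x
tr(a^2 b^2 a^2 b^-1 a^-1 b) = tr(a^-1 b a^2 b^2 a^2) * tr(b) - tr(a^-1 b a^2 b^2 a^2 b) = -x^3*y^2*z^2 + 2*x^4*y*z + 2*x^2*y^3*z + x^2*y*z^3 - x^5 - 2*x^3*y^2 - x^3*z^2 - x*y^4 - x*y^2*z^2 - 5*x^2*y*z + 5*x^3 + 5*x*y^2 + 2*x*z^2 - y*z - 5*x
tr(a^-1 b^-1 a^2 b^2 a^2 b^-1) = tr(a^2 b^2 a^2 b^-1 a^-1) * tr(b) - tr(a^2 b^2 a^2 b^-1 a^-1 b) = x^3*y^2*z^2 - 2*x^4*y*z - x^2*y^3*z - x^2*y*z^3 + x^5 + x^3*y^2 + x^3*z^2 + 6*x^2*y*z - 5*x^3 - 2*x*y^2 - 2*x*z^2 + 5*x
tr(b^-1 a^2 b^2 a) = tr(a^2 b^2 a) * tr(b) - tr(a^2 b^2 a b) = x^2*y^2*z - x^3*y - x*y^3 - x*y*z^2 + x^2*z + 3*x*y - z
so tr(b^-2 a^-1 b^-1 a^2 b^2 a^2) = tr(a^-1 b^-1 a^2 b^2 a^2 b^-1) * tr(b) - tr(a^-1 b^-1 a^2 b^2 a^2) = x^3*y^3*z^2 - 2*x^4*y^2*z - x^2*y^4*z - x^2*y^2*z^3 + x^5*y + x^3*y^3 + x^3*y*z^2 + 5*x^2*y^2*z - 4*x^3*y - x*y^3 - x*y*z^2 - x^2*z + 2*x*y + z

x^3*y^3*z^2 - 2*x^4*y^2*z - x^2*y^4*z - x^2*y^2*z^3 + x^5*y + x^3*y^3 + x^3*y*z^2 + 5*x^2*y^2*z - 4*x^3*y - x*y^3 - x*y*z^2 - x^2*z + 2*x*y + z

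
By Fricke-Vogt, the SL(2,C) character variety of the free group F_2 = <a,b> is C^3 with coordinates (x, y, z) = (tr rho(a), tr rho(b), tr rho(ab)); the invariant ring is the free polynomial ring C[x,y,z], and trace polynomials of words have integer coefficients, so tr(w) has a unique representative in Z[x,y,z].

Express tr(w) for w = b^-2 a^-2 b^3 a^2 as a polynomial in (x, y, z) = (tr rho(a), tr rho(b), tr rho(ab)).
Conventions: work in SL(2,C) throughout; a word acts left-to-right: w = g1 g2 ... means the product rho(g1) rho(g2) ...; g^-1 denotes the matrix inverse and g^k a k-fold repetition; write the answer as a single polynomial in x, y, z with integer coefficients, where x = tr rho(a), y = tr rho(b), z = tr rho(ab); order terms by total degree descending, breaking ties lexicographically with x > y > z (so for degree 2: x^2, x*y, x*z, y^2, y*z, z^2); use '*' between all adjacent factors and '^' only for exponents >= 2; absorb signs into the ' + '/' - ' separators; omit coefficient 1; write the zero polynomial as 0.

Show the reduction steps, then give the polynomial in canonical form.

trace(b^2) = trace(b)*trace(b) - trace(1) = y^2 - 2
next, trace(b^3) = trace(b)*trace(b^2) - trace(b) = y^3 - 3*y
and trace(a b^2) = trace(b)*trace(a b) - trace(a) = y*z - x
next, trace(b^3 a) = trace(b)*trace(a b^2) - trace(a b) = y^2*z - x*y - z
next, trace(a^2 b^3) = trace(a)*trace(b^3 a) - trace(b^3) = x*y^2*z - x^2*y - y^3 - x*z + 3*y
and trace(a^2 b) = trace(a)*trace(b a) - trace(b) = x*z - y
trace(a^2) = trace(a)*trace(a) - trace(1) = x^2 - 2
next, trace(a^2 b^2) = trace(b)*trace(a^2 b) - trace(a^2) = x*y*z - x^2 - y^2 + 2
trace(b^3 a^2 b) = trace(b)*trace(a^2 b^3) - trace(a^2 b^2) = x*y^3*z - x^2*y^2 - y^4 - 2*x*y*z + x^2 + 4*y^2 - 2
and trace(b a b a) = trace(a b)*trace(a b) - trace(1) = z^2 - 2
and trace(a^2 b a b) = trace(a)*trace(b a b a) - trace(b a b) = x*z^2 - y*z - x
trace(a^2 b a) = trace(a)*trace(b a^2) - trace(b a) = x^2*z - x*y - z
trace(b a^2 b a b) = trace(b)*trace(a^2 b a b) - trace(a^2 b a) = x*y*z^2 - x^2*z - y^2*z + z
trace(b^3 a^2 b a) = trace(b)*trace(b a^2 b a b) - trace(b a^2 b a) = x*y^2*z^2 - x^2*y*z - y^3*z - x*z^2 + 2*y*z + x
next, trace(a^-1 b^3 a^2 b) = trace(b^3 a^2 b)*trace(a) - trace(b^3 a^2 b a) = x^2*y^3*z - x^3*y^2 - x*y^4 - x*y^2*z^2 - x^2*y*z + y^3*z + x^3 + 4*x*y^2 + x*z^2 - 2*y*z - 3*x
next, trace(a^-2 b^3 a^2 b) = trace(a^-1 b^3 a^2 b)*trace(a) - trace(a^-1 b^3 a^2 b a) = x^3*y^3*z - x^4*y^2 - x^2*y^4 - x^2*y^2*z^2 - x^3*y*z + x^4 + 5*x^2*y^2 + x^2*z^2 + y^4 - 4*x^2 - 4*y^2 + 2
trace(a^-2 b^3 a^2 b^-1) = trace(a^-2 b^3 a^2)*trace(b) - trace(a^-2 b^3 a^2 b) = -x^3*y^3*z + x^4*y^2 + x^2*y^4 + x^2*y^2*z^2 + x^3*y*z - x^4 - 5*x^2*y^2 - x^2*z^2 + 4*x^2 + y^2 - 2
trace(b^-2 a^-2 b^3 a^2) = trace(a^-2 b^3 a^2 b^-1)*trace(b) - trace(a^-2 b^3 a^2) = -x^3*y^4*z + x^4*y^3 + x^2*y^5 + x^2*y^3*z^2 + x^3*y^2*z - x^4*y - 5*x^2*y^3 - x^2*y*z^2 + 4*x^2*y + y

-x^3*y^4*z + x^4*y^3 + x^2*y^5 + x^2*y^3*z^2 + x^3*y^2*z - x^4*y - 5*x^2*y^3 - x^2*y*z^2 + 4*x^2*y + y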